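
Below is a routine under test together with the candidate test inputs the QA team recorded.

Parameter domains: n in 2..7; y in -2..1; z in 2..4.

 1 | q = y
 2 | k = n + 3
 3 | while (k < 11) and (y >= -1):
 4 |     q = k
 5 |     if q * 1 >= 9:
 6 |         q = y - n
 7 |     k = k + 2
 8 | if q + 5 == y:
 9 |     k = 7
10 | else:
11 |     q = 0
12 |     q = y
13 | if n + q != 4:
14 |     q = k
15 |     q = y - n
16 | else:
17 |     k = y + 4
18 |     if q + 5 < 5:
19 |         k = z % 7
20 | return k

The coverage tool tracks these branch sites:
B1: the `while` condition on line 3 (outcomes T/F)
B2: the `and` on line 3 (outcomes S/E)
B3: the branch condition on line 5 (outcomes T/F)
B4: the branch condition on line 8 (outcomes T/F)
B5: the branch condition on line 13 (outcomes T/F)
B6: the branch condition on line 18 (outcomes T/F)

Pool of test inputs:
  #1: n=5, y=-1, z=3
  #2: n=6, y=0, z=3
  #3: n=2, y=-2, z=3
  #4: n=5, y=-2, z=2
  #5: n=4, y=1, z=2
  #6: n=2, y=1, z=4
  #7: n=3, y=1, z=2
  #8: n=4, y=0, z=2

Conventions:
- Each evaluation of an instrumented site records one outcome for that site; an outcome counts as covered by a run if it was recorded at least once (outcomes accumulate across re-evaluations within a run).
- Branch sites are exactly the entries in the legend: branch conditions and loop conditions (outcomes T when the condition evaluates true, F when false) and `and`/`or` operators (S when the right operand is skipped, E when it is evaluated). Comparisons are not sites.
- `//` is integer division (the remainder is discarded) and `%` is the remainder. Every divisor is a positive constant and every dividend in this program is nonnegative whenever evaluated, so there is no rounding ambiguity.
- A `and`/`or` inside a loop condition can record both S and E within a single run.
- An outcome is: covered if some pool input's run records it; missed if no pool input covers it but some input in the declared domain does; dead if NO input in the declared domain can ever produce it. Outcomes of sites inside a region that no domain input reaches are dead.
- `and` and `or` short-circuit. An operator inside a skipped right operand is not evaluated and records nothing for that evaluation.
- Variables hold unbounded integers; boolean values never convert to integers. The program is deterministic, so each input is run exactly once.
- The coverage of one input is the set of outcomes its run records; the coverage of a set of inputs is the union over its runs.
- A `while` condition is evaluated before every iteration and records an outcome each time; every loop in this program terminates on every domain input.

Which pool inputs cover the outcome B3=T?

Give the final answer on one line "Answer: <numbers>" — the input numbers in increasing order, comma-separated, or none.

input #1 (n=5, y=-1, z=3): records B3=T
input #2 (n=6, y=0, z=3): records B3=T
input #3 (n=2, y=-2, z=3): does not record B3=T
input #4 (n=5, y=-2, z=2): does not record B3=T
input #5 (n=4, y=1, z=2): records B3=T
input #6 (n=2, y=1, z=4): records B3=T
input #7 (n=3, y=1, z=2): records B3=T
input #8 (n=4, y=0, z=2): records B3=T

Answer: 1, 2, 5, 6, 7, 8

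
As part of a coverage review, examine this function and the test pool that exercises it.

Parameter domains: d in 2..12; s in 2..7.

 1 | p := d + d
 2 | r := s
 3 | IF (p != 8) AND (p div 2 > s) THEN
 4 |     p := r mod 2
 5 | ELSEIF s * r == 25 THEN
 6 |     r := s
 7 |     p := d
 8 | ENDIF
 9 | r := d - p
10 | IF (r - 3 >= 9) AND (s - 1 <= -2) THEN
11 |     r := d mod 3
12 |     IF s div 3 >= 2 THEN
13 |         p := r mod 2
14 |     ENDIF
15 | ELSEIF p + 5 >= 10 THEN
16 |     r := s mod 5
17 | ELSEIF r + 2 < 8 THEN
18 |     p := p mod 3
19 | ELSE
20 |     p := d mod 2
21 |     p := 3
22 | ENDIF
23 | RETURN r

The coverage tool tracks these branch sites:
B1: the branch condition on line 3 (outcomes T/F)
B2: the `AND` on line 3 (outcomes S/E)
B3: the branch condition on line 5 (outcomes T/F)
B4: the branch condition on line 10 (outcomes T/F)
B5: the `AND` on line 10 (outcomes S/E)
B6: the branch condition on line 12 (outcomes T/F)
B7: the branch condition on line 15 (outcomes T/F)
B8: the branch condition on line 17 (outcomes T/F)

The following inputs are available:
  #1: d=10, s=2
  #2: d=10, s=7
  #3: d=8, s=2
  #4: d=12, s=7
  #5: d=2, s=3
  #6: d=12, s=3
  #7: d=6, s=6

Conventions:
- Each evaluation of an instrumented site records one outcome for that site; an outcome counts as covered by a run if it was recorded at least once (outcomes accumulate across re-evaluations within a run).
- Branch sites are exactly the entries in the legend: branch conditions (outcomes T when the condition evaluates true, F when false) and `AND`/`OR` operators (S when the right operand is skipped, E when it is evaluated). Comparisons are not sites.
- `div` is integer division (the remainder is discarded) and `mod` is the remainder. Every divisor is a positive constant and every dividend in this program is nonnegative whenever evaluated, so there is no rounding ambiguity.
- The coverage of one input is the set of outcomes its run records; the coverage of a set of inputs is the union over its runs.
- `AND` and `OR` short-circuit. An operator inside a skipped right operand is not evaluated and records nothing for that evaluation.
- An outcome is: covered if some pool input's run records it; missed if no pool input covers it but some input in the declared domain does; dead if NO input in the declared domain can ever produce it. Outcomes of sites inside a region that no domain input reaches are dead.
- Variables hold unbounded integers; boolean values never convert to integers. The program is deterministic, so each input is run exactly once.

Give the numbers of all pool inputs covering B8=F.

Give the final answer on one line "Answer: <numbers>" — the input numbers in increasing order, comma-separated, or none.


input #1 (d=10, s=2): produces B8=F
input #2 (d=10, s=7): produces B8=F
input #3 (d=8, s=2): produces B8=F
input #4 (d=12, s=7): produces B8=F
input #5 (d=2, s=3): does not produce B8=F
input #6 (d=12, s=3): produces B8=F
input #7 (d=6, s=6): does not produce B8=F
Answer: 1, 2, 3, 4, 6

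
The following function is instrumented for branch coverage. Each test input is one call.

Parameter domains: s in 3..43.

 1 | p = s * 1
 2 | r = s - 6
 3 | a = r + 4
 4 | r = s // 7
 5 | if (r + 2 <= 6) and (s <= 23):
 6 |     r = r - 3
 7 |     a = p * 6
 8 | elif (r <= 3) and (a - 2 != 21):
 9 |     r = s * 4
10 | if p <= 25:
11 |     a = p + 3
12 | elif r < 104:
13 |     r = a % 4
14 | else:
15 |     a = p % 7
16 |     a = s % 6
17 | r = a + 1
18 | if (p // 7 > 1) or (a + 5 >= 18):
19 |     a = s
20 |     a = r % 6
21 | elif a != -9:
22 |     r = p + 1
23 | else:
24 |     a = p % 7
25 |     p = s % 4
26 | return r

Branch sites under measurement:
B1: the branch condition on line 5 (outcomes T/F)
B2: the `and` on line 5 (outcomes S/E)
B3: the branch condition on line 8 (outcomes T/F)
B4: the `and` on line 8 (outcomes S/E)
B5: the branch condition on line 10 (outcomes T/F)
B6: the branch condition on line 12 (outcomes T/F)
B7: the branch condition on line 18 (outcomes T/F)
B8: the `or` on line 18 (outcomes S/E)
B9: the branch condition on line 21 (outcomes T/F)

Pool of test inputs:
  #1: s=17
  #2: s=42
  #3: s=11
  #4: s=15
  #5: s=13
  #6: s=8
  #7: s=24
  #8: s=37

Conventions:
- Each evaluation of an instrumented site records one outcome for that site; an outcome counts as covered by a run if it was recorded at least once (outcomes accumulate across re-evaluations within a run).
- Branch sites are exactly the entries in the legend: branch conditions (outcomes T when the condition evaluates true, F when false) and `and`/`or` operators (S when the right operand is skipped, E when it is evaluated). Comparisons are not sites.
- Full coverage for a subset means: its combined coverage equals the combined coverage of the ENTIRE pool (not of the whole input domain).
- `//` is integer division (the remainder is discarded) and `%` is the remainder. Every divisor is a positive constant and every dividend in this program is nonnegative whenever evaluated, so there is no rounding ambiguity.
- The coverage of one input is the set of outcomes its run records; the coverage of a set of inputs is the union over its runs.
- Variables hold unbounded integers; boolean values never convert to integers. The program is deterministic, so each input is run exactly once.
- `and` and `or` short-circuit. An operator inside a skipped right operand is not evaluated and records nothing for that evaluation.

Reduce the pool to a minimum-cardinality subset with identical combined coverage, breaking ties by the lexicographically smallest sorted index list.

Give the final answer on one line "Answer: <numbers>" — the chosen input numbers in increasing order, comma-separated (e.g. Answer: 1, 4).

input #1, s=17: events B2->E, B1->T, B5->T, B8->S, B7->T; outcomes B1=T, B2=E, B5=T, B7=T, B8=S
input #2, s=42: events B2->S, B1->F, B4->S, B3->F, B5->F, B6->T, B8->S, B7->T; outcomes B1=F, B2=S, B3=F, B4=S, B5=F, B6=T, B7=T, B8=S
input #3, s=11: events B2->E, B1->T, B5->T, B8->E, B7->T; outcomes B1=T, B2=E, B5=T, B7=T, B8=E
input #4, s=15: events B2->E, B1->T, B5->T, B8->S, B7->T; outcomes B1=T, B2=E, B5=T, B7=T, B8=S
input #5, s=13: events B2->E, B1->T, B5->T, B8->E, B7->T; outcomes B1=T, B2=E, B5=T, B7=T, B8=E
input #6, s=8: events B2->E, B1->T, B5->T, B8->E, B7->F, B9->T; outcomes B1=T, B2=E, B5=T, B7=F, B8=E, B9=T
input #7, s=24: events B2->E, B1->F, B4->E, B3->T, B5->T, B8->S, B7->T; outcomes B1=F, B2=E, B3=T, B4=E, B5=T, B7=T, B8=S
input #8, s=37: events B2->S, B1->F, B4->S, B3->F, B5->F, B6->T, B8->S, B7->T; outcomes B1=F, B2=S, B3=F, B4=S, B5=F, B6=T, B7=T, B8=S
together the pool reaches 16 outcomes: B1=T, B1=F, B2=S, B2=E, B3=T, B3=F, B4=S, B4=E, B5=T, B5=F, B6=T, B7=T, B7=F, B8=S, B8=E, B9=T
every size-1 subset falls short of the 16 outcomes (best: 8/16)
every size-2 subset falls short of the 16 outcomes (best: 14/16)
at size 3, {2, 6, 7} reaches all 16 outcomes; every lexicographically earlier size-3 subset fails

Answer: 2, 6, 7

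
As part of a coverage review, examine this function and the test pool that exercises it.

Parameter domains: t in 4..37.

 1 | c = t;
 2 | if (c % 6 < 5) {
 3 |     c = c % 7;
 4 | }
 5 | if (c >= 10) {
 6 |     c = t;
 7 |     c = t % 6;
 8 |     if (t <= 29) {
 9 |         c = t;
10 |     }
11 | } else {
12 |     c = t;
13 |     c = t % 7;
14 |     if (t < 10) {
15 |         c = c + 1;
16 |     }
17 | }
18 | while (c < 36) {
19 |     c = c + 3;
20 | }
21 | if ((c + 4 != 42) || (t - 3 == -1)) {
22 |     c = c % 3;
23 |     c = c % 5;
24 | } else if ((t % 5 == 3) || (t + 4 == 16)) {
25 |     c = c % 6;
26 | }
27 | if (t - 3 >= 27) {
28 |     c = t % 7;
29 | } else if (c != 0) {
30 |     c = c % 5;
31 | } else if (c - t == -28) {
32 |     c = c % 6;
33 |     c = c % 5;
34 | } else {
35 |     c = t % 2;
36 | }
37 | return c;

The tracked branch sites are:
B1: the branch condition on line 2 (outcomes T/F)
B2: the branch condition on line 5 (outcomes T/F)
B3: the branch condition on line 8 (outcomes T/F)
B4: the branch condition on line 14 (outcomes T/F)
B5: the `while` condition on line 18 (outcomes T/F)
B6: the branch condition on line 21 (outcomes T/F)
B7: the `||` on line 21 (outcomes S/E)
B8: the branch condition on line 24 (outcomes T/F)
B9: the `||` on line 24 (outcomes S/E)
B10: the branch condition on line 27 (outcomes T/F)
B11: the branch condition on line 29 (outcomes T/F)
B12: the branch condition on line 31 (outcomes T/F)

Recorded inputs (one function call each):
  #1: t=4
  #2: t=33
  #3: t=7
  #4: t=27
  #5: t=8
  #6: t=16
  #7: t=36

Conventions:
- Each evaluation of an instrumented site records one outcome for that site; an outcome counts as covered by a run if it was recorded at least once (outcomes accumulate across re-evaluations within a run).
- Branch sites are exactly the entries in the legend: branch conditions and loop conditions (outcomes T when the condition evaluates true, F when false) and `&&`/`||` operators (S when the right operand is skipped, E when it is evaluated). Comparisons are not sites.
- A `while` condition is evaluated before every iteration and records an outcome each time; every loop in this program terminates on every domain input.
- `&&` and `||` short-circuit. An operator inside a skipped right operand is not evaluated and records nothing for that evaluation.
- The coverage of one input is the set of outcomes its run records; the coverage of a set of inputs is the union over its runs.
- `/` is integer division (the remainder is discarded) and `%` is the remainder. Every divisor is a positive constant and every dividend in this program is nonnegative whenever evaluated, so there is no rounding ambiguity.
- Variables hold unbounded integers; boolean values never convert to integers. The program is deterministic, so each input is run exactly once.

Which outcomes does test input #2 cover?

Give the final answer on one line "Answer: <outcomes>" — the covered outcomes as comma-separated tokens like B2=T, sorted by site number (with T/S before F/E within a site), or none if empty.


Running input #2 (t=33), event by event:
  B1->T, B2->F, B4->F, B5->T, B5->T, B5->T, B5->T, B5->T, B5->T, B5->T
  B5->T, B5->T, B5->T, B5->T, B5->F, B7->E, B6->F, B9->S, B8->T, B10->T
collecting distinct outcomes: B1=T, B2=F, B4=F, B5=T, B5=F, B6=F, B7=E, B8=T, B9=S, B10=T
Answer: B1=T, B2=F, B4=F, B5=T, B5=F, B6=F, B7=E, B8=T, B9=S, B10=T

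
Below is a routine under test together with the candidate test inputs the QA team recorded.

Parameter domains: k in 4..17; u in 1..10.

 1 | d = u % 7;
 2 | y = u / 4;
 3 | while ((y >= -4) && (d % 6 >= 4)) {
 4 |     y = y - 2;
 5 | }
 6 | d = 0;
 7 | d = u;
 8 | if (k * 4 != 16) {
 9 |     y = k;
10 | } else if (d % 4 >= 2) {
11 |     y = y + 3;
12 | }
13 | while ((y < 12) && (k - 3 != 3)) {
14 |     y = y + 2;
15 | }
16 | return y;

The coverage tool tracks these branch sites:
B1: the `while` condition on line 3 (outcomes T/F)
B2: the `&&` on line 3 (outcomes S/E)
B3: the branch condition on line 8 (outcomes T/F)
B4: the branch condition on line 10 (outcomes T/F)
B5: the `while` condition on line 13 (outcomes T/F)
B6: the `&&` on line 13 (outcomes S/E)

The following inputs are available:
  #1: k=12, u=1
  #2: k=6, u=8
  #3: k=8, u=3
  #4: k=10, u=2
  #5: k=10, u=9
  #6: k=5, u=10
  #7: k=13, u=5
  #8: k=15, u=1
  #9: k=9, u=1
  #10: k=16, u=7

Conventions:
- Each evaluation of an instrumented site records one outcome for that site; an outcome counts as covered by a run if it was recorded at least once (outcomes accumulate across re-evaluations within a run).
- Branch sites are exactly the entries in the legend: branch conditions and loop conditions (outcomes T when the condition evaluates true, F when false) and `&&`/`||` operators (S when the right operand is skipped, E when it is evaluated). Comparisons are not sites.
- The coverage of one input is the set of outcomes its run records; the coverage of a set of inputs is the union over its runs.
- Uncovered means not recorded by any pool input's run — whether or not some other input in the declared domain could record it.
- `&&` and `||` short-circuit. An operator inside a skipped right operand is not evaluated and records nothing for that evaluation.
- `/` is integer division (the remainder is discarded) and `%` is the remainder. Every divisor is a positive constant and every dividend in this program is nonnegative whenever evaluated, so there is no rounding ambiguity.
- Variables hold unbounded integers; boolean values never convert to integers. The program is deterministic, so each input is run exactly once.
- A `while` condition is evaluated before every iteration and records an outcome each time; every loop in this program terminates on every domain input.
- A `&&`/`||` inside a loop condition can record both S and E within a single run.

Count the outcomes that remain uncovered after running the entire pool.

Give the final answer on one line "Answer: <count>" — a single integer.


input #1 (k=12, u=1): covers B1=F, B2=E, B3=T, B5=F, B6=S
input #2 (k=6, u=8): covers B1=F, B2=E, B3=T, B5=F, B6=E
input #3 (k=8, u=3): covers B1=F, B2=E, B3=T, B5=T, B5=F, B6=S, B6=E
input #4 (k=10, u=2): covers B1=F, B2=E, B3=T, B5=T, B5=F, B6=S, B6=E
input #5 (k=10, u=9): covers B1=F, B2=E, B3=T, B5=T, B5=F, B6=S, B6=E
input #6 (k=5, u=10): covers B1=F, B2=E, B3=T, B5=T, B5=F, B6=S, B6=E
input #7 (k=13, u=5): covers B1=T, B1=F, B2=S, B2=E, B3=T, B5=F, B6=S
input #8 (k=15, u=1): covers B1=F, B2=E, B3=T, B5=F, B6=S
input #9 (k=9, u=1): covers B1=F, B2=E, B3=T, B5=T, B5=F, B6=S, B6=E
input #10 (k=16, u=7): covers B1=F, B2=E, B3=T, B5=F, B6=S
union over the pool: B1=T, B1=F, B2=S, B2=E, B3=T, B5=T, B5=F, B6=S, B6=E
uncovered (3 of 12): B3=F, B4=T, B4=F
Answer: 3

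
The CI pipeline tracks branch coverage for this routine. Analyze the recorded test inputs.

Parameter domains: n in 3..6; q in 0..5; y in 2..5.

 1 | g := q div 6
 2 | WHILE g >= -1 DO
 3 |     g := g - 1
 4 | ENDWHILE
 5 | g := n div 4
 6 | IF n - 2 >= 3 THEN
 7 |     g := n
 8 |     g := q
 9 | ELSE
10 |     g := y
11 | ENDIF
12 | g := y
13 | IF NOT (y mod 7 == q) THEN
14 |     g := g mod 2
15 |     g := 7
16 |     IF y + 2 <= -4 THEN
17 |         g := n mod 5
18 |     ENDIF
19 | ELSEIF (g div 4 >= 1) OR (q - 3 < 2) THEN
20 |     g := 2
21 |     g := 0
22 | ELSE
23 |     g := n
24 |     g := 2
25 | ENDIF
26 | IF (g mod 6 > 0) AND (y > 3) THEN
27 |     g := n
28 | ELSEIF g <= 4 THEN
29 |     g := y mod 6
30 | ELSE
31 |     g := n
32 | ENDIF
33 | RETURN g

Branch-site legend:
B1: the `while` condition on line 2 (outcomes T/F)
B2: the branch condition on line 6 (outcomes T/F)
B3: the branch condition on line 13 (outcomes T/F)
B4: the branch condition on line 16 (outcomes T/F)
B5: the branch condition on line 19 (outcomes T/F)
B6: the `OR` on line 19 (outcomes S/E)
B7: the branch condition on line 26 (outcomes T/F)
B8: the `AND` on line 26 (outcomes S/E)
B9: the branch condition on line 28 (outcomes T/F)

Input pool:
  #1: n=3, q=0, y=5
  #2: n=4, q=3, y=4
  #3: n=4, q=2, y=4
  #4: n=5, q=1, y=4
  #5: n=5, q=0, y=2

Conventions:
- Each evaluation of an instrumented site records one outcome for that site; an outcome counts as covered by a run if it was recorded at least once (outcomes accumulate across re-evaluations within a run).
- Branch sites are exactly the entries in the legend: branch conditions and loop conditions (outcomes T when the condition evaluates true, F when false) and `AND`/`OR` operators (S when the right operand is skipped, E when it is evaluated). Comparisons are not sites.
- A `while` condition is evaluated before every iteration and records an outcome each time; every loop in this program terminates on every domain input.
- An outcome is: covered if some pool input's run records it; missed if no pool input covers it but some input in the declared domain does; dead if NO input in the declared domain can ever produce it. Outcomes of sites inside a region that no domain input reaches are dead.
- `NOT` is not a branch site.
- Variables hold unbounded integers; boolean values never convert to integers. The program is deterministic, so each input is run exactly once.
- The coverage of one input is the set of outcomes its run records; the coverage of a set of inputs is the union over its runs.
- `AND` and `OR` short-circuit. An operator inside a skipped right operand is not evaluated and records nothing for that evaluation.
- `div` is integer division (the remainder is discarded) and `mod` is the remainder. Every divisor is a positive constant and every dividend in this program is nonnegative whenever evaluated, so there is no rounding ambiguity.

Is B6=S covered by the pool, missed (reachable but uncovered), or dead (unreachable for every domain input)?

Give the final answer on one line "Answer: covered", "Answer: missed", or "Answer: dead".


no pool input records B6=S
but domain input (n=3, q=4, y=4) does record it -> reachable, so missed
Answer: missed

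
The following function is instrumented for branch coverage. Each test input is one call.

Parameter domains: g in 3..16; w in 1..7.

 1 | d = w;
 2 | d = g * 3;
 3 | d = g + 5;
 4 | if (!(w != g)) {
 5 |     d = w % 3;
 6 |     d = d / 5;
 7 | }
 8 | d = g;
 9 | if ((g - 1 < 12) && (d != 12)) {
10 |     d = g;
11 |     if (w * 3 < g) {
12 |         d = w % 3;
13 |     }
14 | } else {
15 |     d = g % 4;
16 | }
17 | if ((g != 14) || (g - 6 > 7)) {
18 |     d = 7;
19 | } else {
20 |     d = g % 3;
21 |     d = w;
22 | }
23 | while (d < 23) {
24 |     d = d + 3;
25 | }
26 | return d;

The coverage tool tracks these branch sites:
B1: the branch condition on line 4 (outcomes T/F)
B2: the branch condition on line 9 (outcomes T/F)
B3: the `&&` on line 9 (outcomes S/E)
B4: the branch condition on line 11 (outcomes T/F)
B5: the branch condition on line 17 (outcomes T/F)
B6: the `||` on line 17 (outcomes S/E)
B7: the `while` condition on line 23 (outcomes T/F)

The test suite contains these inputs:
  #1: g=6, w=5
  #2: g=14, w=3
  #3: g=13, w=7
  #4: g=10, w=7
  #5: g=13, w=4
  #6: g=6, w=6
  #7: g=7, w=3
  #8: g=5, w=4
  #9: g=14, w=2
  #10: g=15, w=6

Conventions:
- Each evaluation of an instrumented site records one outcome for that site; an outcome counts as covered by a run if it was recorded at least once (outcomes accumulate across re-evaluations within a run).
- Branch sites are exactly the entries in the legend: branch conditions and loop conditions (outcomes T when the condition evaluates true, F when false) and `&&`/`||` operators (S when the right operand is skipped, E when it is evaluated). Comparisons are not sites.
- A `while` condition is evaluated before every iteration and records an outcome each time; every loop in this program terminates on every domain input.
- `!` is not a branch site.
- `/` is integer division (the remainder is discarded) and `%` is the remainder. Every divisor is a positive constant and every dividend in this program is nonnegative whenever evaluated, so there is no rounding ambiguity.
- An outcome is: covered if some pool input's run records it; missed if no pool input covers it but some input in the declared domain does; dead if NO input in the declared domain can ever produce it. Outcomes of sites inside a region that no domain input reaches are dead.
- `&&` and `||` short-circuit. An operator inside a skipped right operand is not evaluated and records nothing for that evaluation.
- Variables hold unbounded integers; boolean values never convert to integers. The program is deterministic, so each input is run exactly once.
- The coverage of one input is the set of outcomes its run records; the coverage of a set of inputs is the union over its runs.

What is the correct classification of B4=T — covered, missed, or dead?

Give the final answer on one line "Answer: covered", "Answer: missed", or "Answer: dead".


no pool input records B4=T
but domain input (g=4, w=1) does record it -> reachable, so missed
Answer: missed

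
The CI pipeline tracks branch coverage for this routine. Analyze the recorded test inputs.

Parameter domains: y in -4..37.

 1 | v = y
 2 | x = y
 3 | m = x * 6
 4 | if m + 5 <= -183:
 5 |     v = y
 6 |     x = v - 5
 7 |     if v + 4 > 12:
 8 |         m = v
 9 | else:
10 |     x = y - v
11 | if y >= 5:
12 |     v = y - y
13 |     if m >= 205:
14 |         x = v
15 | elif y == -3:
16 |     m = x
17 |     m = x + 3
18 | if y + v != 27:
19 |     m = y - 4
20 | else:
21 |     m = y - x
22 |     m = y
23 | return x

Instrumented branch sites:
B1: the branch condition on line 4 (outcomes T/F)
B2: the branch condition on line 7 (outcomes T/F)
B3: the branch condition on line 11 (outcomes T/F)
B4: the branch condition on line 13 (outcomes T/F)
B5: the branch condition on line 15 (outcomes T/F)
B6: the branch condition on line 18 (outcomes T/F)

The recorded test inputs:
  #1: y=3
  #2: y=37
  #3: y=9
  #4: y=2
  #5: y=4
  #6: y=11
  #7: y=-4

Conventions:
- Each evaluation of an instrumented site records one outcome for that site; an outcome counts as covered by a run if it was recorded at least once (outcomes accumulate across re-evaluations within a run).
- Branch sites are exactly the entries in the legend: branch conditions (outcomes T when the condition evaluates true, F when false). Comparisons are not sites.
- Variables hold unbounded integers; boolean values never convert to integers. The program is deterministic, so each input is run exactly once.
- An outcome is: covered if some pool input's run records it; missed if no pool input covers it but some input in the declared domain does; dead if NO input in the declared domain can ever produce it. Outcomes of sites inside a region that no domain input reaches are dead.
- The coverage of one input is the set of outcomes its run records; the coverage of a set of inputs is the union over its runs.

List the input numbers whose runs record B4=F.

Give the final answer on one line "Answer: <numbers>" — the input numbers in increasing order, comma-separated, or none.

input #1 (y=3): never hits B4=F
input #2 (y=37): never hits B4=F
input #3 (y=9): hits B4=F
input #4 (y=2): never hits B4=F
input #5 (y=4): never hits B4=F
input #6 (y=11): hits B4=F
input #7 (y=-4): never hits B4=F

Answer: 3, 6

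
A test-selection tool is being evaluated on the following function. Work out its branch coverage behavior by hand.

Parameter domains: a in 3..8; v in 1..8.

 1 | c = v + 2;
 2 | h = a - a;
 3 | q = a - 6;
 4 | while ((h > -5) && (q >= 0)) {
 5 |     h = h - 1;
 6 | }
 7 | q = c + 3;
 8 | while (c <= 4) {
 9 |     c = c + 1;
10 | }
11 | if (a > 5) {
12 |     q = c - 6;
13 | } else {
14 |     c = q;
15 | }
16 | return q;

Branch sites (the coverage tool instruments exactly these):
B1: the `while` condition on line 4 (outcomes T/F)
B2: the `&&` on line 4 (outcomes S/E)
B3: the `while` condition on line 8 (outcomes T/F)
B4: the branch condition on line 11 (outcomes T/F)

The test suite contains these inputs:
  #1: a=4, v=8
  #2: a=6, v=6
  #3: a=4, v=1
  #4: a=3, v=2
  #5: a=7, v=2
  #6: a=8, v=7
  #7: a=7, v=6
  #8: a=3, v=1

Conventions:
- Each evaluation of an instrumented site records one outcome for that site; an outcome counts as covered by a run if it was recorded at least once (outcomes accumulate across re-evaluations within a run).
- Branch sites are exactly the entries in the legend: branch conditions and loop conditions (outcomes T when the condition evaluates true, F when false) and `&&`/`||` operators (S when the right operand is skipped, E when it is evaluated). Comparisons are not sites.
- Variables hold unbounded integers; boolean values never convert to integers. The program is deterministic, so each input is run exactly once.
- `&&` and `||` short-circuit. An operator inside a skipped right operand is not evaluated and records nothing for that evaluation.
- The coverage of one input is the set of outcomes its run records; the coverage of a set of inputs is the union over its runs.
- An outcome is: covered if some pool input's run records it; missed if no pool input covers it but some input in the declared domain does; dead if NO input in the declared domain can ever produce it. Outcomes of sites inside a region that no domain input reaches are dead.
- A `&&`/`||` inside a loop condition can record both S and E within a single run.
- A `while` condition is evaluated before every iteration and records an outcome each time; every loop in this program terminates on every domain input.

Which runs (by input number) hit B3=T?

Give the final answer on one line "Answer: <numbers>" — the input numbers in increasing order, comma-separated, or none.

input #1 (a=4, v=8): does not record B3=T
input #2 (a=6, v=6): does not record B3=T
input #3 (a=4, v=1): records B3=T
input #4 (a=3, v=2): records B3=T
input #5 (a=7, v=2): records B3=T
input #6 (a=8, v=7): does not record B3=T
input #7 (a=7, v=6): does not record B3=T
input #8 (a=3, v=1): records B3=T

Answer: 3, 4, 5, 8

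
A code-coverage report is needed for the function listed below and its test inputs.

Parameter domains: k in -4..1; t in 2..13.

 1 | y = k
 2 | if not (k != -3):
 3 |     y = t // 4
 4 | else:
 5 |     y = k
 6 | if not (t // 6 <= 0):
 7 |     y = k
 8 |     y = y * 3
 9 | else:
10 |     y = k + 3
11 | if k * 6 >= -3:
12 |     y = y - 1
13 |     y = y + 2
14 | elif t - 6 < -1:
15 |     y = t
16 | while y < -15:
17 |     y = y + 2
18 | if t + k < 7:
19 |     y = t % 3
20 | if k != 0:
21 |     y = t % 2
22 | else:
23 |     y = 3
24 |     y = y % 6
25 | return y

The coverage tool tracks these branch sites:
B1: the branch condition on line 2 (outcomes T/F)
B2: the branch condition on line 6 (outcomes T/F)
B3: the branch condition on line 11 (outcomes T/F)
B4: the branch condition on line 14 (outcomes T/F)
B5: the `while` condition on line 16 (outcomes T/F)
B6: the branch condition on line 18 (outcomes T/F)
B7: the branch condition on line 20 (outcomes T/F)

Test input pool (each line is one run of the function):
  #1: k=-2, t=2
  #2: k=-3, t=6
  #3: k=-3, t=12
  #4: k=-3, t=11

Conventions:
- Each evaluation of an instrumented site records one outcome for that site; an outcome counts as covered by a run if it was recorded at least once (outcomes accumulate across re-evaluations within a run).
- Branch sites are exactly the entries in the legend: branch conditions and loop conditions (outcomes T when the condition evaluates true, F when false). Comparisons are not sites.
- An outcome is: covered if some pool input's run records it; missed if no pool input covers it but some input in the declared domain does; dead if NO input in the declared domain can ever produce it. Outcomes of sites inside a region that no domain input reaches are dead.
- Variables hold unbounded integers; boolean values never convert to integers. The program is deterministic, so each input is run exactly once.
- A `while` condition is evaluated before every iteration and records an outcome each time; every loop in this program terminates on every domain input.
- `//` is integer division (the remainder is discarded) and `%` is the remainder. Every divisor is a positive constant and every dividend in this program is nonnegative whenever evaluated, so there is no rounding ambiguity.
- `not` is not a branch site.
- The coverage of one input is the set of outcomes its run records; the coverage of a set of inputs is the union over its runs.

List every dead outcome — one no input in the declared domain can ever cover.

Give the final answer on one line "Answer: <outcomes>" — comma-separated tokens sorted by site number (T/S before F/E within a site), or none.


exhaustive pass over the 72-input domain:
  B5=T: never recorded by any domain input -> dead
  reachable outcomes have witnesses, e.g. B1=T (e.g. k=-3, t=2), B1=F (e.g. k=-4, t=2), B2=T (e.g. k=-4, t=6), B2=F (e.g. k=-4, t=2)
Answer: B5=T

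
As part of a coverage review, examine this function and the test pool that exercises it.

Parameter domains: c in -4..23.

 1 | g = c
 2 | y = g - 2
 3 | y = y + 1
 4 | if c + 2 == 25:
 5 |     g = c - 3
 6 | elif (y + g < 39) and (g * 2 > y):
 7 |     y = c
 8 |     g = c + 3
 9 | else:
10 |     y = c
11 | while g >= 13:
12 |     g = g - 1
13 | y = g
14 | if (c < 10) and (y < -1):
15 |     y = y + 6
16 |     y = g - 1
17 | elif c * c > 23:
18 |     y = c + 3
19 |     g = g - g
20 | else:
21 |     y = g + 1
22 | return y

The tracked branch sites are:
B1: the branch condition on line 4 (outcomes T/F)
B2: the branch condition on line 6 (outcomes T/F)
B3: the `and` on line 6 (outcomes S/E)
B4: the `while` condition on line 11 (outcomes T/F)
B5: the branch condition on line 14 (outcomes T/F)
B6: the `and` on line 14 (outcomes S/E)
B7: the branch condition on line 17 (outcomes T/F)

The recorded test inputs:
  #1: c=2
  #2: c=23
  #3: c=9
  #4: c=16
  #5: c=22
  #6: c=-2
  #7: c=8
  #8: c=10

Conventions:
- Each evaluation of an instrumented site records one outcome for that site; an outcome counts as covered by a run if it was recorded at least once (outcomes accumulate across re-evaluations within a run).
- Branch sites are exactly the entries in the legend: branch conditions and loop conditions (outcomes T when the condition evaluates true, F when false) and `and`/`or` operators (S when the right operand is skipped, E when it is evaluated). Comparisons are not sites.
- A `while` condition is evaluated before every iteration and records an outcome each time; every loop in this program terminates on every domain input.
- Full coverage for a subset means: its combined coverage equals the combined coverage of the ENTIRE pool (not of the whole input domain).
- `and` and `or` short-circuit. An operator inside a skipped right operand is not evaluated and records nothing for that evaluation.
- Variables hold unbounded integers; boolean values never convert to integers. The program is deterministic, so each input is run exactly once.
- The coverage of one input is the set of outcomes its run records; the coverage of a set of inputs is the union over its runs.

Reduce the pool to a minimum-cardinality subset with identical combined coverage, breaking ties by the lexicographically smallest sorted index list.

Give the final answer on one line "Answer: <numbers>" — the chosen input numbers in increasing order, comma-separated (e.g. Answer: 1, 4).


test 1 (c=2) fires B1->F, B3->E, B2->T, B4->F, B6->E, B5->F, B7->F; hits B1=F, B2=T, B3=E, B4=F, B5=F, B6=E, B7=F
test 2 (c=23) fires B1->T, B4->T, B4->T, B4->T, B4->T, B4->T, B4->T, B4->T, B4->T, B4->F, B6->S, B5->F, B7->T; hits B1=T, B4=T, B4=F, B5=F, B6=S, B7=T
test 3 (c=9) fires B1->F, B3->E, B2->T, B4->F, B6->E, B5->F, B7->T; hits B1=F, B2=T, B3=E, B4=F, B5=F, B6=E, B7=T
test 4 (c=16) fires B1->F, B3->E, B2->T, B4->T, B4->T, B4->T, B4->T, B4->T, B4->T, B4->T, B4->F, B6->S, B5->F, B7->T; hits B1=F, B2=T, B3=E, B4=T, B4=F, B5=F, B6=S, B7=T
test 5 (c=22) fires B1->F, B3->S, B2->F, B4->T, B4->T, B4->T, B4->T, B4->T, B4->T, B4->T, B4->T, B4->T, B4->T, B4->F, ...; hits B1=F, B2=F, B3=S, B4=T, B4=F, B5=F, B6=S, B7=T
test 6 (c=-2) fires B1->F, B3->E, B2->F, B4->F, B6->E, B5->T; hits B1=F, B2=F, B3=E, B4=F, B5=T, B6=E
test 7 (c=8) fires B1->F, B3->E, B2->T, B4->F, B6->E, B5->F, B7->T; hits B1=F, B2=T, B3=E, B4=F, B5=F, B6=E, B7=T
test 8 (c=10) fires B1->F, B3->E, B2->T, B4->T, B4->F, B6->S, B5->F, B7->T; hits B1=F, B2=T, B3=E, B4=T, B4=F, B5=F, B6=S, B7=T
the full pool covers 14 outcomes: B1=T, B1=F, B2=T, B2=F, B3=S, B3=E, B4=T, B4=F, B5=T, B5=F, B6=S, B6=E, B7=T, B7=F
no size-1 subset reaches all 14 outcomes (best union: 8/14)
no size-2 subset reaches all 14 outcomes (best union: 12/14)
no size-3 subset reaches all 14 outcomes (best union: 13/14)
at size 4, {1, 2, 5, 6} reaches all 14 outcomes; every lexicographically earlier size-4 subset fails
Answer: 1, 2, 5, 6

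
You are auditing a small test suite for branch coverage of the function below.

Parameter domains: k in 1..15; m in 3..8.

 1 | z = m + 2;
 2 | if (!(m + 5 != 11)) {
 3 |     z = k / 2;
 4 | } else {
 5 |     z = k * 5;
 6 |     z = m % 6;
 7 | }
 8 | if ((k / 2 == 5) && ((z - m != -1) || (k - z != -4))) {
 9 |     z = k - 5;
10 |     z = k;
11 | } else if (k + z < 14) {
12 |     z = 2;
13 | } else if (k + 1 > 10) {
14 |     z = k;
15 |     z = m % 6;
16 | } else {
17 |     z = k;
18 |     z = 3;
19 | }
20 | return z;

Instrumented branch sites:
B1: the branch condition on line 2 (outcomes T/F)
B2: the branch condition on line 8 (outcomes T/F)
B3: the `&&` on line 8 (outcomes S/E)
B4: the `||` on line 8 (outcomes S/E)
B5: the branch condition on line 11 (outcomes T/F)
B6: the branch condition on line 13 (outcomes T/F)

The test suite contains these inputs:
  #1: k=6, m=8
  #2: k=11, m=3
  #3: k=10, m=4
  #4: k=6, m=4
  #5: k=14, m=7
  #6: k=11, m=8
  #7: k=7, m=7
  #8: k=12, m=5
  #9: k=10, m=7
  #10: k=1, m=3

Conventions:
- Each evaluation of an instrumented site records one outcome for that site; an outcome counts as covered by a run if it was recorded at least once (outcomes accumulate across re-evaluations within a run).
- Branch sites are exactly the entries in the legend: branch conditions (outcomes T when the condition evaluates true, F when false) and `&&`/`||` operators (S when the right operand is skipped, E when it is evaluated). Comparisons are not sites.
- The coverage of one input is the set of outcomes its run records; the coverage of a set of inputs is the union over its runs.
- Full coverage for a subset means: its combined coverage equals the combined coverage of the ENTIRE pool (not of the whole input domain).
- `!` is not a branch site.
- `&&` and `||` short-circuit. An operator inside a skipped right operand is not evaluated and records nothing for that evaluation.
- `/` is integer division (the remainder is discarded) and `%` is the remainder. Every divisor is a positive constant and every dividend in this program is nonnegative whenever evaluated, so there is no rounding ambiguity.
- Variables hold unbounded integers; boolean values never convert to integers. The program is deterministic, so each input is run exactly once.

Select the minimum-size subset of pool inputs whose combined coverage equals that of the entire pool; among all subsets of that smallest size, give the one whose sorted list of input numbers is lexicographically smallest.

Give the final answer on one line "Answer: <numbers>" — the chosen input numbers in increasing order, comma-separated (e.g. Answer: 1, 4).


input #1 (k=6, m=8): covers B1=F, B2=F, B3=S, B5=T
input #2 (k=11, m=3): covers B1=F, B2=T, B3=E, B4=S
input #3 (k=10, m=4): covers B1=F, B2=T, B3=E, B4=S
input #4 (k=6, m=4): covers B1=F, B2=F, B3=S, B5=T
input #5 (k=14, m=7): covers B1=F, B2=F, B3=S, B5=F, B6=T
input #6 (k=11, m=8): covers B1=F, B2=T, B3=E, B4=S
input #7 (k=7, m=7): covers B1=F, B2=F, B3=S, B5=T
input #8 (k=12, m=5): covers B1=F, B2=F, B3=S, B5=F, B6=T
input #9 (k=10, m=7): covers B1=F, B2=T, B3=E, B4=S
input #10 (k=1, m=3): covers B1=F, B2=F, B3=S, B5=T
pool-wide coverage (9 outcomes): B1=F, B2=T, B2=F, B3=S, B3=E, B4=S, B5=T, B5=F, B6=T
every size-1 subset falls short of the 9 outcomes (best: 5/9)
every size-2 subset falls short of the 9 outcomes (best: 8/9)
the canonical winner is {1, 2, 5}: size 3, full 9-outcome coverage, earliest index list among size-3 covers
Answer: 1, 2, 5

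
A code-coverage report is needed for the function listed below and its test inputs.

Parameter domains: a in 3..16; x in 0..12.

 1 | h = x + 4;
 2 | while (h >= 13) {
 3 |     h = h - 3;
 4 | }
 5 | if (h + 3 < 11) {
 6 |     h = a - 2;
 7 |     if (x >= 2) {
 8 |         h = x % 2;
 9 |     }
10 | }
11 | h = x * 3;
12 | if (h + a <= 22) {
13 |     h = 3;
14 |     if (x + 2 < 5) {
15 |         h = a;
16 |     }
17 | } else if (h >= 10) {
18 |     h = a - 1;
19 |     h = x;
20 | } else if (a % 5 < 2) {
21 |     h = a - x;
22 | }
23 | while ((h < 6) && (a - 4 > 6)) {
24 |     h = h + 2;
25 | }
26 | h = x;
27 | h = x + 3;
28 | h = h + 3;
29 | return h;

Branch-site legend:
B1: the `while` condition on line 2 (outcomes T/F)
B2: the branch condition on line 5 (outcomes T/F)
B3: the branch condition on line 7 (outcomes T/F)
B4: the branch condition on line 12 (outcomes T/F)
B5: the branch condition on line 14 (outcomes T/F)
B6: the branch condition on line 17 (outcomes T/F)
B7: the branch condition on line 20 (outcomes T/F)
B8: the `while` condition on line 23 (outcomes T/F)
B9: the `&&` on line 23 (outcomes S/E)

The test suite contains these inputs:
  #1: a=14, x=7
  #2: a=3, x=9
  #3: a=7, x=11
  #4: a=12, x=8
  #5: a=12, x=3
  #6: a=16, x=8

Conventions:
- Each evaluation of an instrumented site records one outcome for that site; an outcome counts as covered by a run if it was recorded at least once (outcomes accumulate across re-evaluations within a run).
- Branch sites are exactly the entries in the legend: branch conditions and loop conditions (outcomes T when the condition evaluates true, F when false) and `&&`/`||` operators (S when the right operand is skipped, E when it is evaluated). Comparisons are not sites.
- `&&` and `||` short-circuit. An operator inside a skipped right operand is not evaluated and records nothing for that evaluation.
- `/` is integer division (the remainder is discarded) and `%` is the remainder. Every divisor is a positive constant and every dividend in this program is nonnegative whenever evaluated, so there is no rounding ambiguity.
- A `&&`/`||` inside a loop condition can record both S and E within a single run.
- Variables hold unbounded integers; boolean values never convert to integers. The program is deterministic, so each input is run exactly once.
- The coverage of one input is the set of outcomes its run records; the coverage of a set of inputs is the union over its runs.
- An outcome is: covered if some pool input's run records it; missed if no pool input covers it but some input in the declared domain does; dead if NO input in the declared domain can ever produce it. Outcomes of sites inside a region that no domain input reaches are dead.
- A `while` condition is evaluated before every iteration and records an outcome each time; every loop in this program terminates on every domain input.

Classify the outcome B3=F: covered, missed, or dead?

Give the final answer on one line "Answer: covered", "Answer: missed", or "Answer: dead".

no pool input records B3=F
but domain input (a=3, x=0) does record it -> reachable, so missed

Answer: missed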